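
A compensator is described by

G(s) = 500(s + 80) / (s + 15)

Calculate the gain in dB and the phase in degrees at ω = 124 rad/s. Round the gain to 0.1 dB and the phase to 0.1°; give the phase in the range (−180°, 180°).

55.4 dB, -25.9°

At s = jω = j124:
zero (s+80): 80 + j124 → |·| = √(80²+124²) = √21776 ≈ 147.57, ∠ = arctan(124/80) ≈ 57.17°
pole (s+15): 15 + j124 → |·| = √(15²+124²) = √15601 ≈ 124.9, ∠ = arctan(124/15) ≈ 83.10°
|G| = 500 · 147.57 / 124.9 ≈ 590.75
Gain = 20 log₁₀(590.75) ≈ 55.43 dB
∠G = 57.17° − 83.10° = -25.93°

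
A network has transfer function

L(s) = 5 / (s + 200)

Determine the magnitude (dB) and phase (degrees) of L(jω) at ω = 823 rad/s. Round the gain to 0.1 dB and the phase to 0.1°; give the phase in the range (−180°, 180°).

-44.6 dB, -76.3°

At s = jω = j823:
pole (s+200): 200 + j823 → |·| = √(200²+823²) = √717329 ≈ 846.95, ∠ = arctan(823/200) ≈ 76.34°
|L| = 5 / 846.95 ≈ 0.0059035
Gain = 20 log₁₀(0.0059035) ≈ -44.58 dB
∠L = 0.00° − 76.34° = -76.34°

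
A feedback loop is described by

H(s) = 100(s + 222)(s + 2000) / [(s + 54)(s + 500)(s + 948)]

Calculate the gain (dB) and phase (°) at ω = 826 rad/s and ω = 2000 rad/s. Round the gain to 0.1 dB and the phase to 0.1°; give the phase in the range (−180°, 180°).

ω = 826: -14.7 dB, -88.7°; ω = 2000: -24.1 dB, -100.4°

At s = jω = j826:
zero (s+222): 222 + j826 → |·| = √(222²+826²) = √731560 ≈ 855.31, ∠ = arctan(826/222) ≈ 74.96°
zero (s+2000): 2000 + j826 → |·| = √(2000²+826²) = √4682276 ≈ 2163.9, ∠ = arctan(826/2000) ≈ 22.44°
pole (s+54): 54 + j826 → |·| = √(54²+826²) = √685192 ≈ 827.76, ∠ = arctan(826/54) ≈ 86.26°
pole (s+500): 500 + j826 → |·| = √(500²+826²) = √932276 ≈ 965.54, ∠ = arctan(826/500) ≈ 58.81°
pole (s+948): 948 + j826 → |·| = √(948²+826²) = √1580980 ≈ 1257.4, ∠ = arctan(826/948) ≈ 41.07°
|H| = 100 · 1.8508e+06 / 1.005e+09 ≈ 0.18416
Gain = 20 log₁₀(0.18416) ≈ -14.70 dB
∠H = 97.40° − 186.14° = -88.74°

At s = jω = j2000:
zero (s+222): 222 + j2000 → |·| = √(222²+2000²) = √4049284 ≈ 2012.3, ∠ = arctan(2000/222) ≈ 83.67°
zero (s+2000): 2000 + j2000 → |·| = √(2000²+2000²) = √8000000 ≈ 2828.4, ∠ = arctan(2000/2000) ≈ 45.00°
pole (s+54): 54 + j2000 → |·| = √(54²+2000²) = √4002916 ≈ 2000.7, ∠ = arctan(2000/54) ≈ 88.45°
pole (s+500): 500 + j2000 → |·| = √(500²+2000²) = √4250000 ≈ 2061.6, ∠ = arctan(2000/500) ≈ 75.96°
pole (s+948): 948 + j2000 → |·| = √(948²+2000²) = √4898704 ≈ 2213.3, ∠ = arctan(2000/948) ≈ 64.64°
|H| = 100 · 5.6916e+06 / 9.1291e+09 ≈ 0.062346
Gain = 20 log₁₀(0.062346) ≈ -24.10 dB
∠H = 128.67° − 229.05° = -100.38°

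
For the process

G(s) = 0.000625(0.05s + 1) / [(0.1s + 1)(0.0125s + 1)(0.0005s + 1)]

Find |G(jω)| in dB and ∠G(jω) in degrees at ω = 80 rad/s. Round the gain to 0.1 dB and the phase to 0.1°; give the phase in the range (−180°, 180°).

At ω = 80 rad/s:
zero (1 + j80·0.05) = 1 + j4 → |·| ≈ 4.1231, ∠ ≈ 75.96°
pole (1 + j80·0.1) = 1 + j8 → |·| ≈ 8.0623, ∠ ≈ 82.87°
pole (1 + j80·0.0125) = 1 + j1 → |·| ≈ 1.4142, ∠ ≈ 45.00°
pole (1 + j80·0.0005) = 1 + j0.04 → |·| ≈ 1.0008, ∠ ≈ 2.29°
|G| = 0.000625 · 4.1231 / (8.0623 · 1.4142 · 1.0008) ≈ 0.00022583
Gain = 20 log₁₀(0.00022583) ≈ -72.92 dB
∠G = (75.96°) − (82.87° + 45.00° + 2.29°) = -54.20°

-72.9 dB, -54.2°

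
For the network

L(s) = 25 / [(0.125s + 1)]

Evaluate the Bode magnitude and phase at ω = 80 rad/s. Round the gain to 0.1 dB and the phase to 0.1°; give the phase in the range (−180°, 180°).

7.9 dB, -84.3°

At ω = 80 rad/s:
pole (1 + j80·0.125) = 1 + j10 → |·| ≈ 10.05, ∠ ≈ 84.29°
|L| = 25 · 1 / (10.05) ≈ 2.4876
Gain = 20 log₁₀(2.4876) ≈ 7.92 dB
∠L = (0°) − (84.29°) = -84.29°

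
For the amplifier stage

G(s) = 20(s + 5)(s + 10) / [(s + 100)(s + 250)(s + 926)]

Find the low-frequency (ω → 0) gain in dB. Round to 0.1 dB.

-87.3 dB

G(0) = 20·5·10 / (100·250·926) ≈ 4.3197e-05
20 log₁₀(4.3197e-05) ≈ -87.29 dB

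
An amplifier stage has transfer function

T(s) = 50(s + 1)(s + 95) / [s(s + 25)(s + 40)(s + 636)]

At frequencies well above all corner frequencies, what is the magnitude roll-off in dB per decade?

Each pole contributes −20 dB/decade at high frequency; each zero contributes +20 dB/decade.
Net: 2 zero(s) − 4 pole(s) → -40 dB/decade.

-40 dB/decade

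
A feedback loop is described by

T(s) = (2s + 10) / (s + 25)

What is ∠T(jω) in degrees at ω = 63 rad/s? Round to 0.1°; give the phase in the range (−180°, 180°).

Substitute s = j63:
Numerator: 2(j63) + 10 = 10 + j126
Denominator: (j63) + 25 = 25 + j63
|N| = √(10² + 126²) ≈ 126.4, ∠N ≈ 85.46°
|D| = √(25² + 63²) ≈ 67.779, ∠D ≈ 68.36°
∠T = 85.46° − 68.36° = 17.10°

17.1°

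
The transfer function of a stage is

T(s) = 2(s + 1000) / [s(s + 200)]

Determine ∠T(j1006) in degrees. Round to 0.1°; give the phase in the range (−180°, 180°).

At s = jω = j1006:
zero (s+1000): 1000 + j1006 → |·| = √(1000²+1006²) = √2012036 ≈ 1418.5, ∠ = arctan(1006/1000) ≈ 45.17°
pole (s+200): 200 + j1006 → |·| = √(200²+1006²) = √1052036 ≈ 1025.7, ∠ = arctan(1006/200) ≈ 78.76°
pole at origin: |s| = 1006, ∠ = 90.00° (in denominator)
∠T = 45.17° − 168.76° = -123.59°

-123.6°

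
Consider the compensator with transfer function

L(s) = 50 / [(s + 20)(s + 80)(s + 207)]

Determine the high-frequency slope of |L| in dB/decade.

Each pole contributes −20 dB/decade at high frequency; each zero contributes +20 dB/decade.
Net: 0 zero(s) − 3 pole(s) → -60 dB/decade.

-60 dB/decade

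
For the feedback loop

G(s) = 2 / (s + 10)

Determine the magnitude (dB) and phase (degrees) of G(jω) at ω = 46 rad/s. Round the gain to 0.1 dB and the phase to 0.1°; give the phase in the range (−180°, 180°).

-27.4 dB, -77.7°

Substitute s = j46:
Numerator: 2 = 2 + j0
Denominator: (j46) + 10 = 10 + j46
|N| = √(2² + 0²) ≈ 2, ∠N ≈ 0.00°
|D| = √(10² + 46²) ≈ 47.074, ∠D ≈ 77.74°
|G| = 2 / 47.074 ≈ 0.042486
Gain = 20 log₁₀(0.042486) ≈ -27.44 dB
∠G = 0.00° − 77.74° = -77.74°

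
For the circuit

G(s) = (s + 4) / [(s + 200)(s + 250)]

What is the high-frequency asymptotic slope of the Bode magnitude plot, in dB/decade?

-20 dB/decade

Each pole contributes −20 dB/decade at high frequency; each zero contributes +20 dB/decade.
Net: 1 zero(s) − 2 pole(s) → -20 dB/decade.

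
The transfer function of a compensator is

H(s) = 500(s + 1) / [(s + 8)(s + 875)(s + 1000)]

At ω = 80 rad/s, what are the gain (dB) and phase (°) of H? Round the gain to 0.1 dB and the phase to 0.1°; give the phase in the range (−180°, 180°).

-65.0 dB, -4.8°

At s = jω = j80:
zero (s+1): 1 + j80 → |·| = √(1²+80²) = √6401 ≈ 80.006, ∠ = arctan(80/1) ≈ 89.28°
pole (s+8): 8 + j80 → |·| = √(8²+80²) = √6464 ≈ 80.399, ∠ = arctan(80/8) ≈ 84.29°
pole (s+875): 875 + j80 → |·| = √(875²+80²) = √772025 ≈ 878.65, ∠ = arctan(80/875) ≈ 5.22°
pole (s+1000): 1000 + j80 → |·| = √(1000²+80²) = √1006400 ≈ 1003.2, ∠ = arctan(80/1000) ≈ 4.57°
|H| = 500 · 80.006 / 7.0869e+07 ≈ 0.00056446
Gain = 20 log₁₀(0.00056446) ≈ -64.97 dB
∠H = 89.28° − 94.08° = -4.80°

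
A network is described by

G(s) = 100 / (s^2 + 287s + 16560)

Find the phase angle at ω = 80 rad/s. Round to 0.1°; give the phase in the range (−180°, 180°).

Substitute s = j80:
Numerator: 100 = 100 + j0
Denominator: (j80)^2 + 287(j80) + 16560 = 10160 + j22960
|N| = √(100² + 0²) ≈ 100, ∠N ≈ 0.00°
|D| = √(10160² + 22960²) ≈ 25108, ∠D ≈ 66.13°
∠G = 0.00° − 66.13° = -66.13°

-66.1°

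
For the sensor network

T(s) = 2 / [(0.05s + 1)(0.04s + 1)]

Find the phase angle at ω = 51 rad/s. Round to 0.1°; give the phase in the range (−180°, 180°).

At ω = 51 rad/s:
pole (1 + j51·0.05) = 1 + j2.55 → |·| ≈ 2.7391, ∠ ≈ 68.59°
pole (1 + j51·0.04) = 1 + j2.04 → |·| ≈ 2.2719, ∠ ≈ 63.89°
∠T = (0°) − (68.59° + 63.89°) = -132.48°

-132.5°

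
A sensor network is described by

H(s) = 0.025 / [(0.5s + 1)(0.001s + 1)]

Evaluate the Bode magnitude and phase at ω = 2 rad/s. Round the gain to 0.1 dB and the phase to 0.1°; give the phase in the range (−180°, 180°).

-35.1 dB, -45.1°

At ω = 2 rad/s:
pole (1 + j2·0.5) = 1 + j1 → |·| ≈ 1.4142, ∠ ≈ 45.00°
pole (1 + j2·0.001) = 1 + j0.002 → |·| ≈ 1, ∠ ≈ 0.11°
|H| = 0.025 · 1 / (1.4142 · 1) ≈ 0.017678
Gain = 20 log₁₀(0.017678) ≈ -35.05 dB
∠H = (0°) − (45.00° + 0.11°) = -45.11°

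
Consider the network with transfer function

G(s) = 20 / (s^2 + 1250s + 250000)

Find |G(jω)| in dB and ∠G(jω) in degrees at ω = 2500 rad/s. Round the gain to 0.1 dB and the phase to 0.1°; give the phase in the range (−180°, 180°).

-110.6 dB, -152.5°

Substitute s = j2500:
Numerator: 20 = 20 + j0
Denominator: (j2500)^2 + 1250(j2500) + 250000 = -6000000 + j3125000
|N| = √(20² + 0²) ≈ 20, ∠N ≈ 0.00°
|D| = √(6000000² + 3125000²) ≈ 6.765e+06, ∠D ≈ 152.49°
|G| = 20 / 6.765e+06 ≈ 2.9564e-06
Gain = 20 log₁₀(2.9564e-06) ≈ -110.58 dB
∠G = 0.00° − 152.49° = -152.49°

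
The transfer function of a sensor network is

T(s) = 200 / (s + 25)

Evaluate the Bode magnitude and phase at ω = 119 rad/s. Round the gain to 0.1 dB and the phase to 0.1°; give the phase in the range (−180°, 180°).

4.3 dB, -78.1°

At s = jω = j119:
pole (s+25): 25 + j119 → |·| = √(25²+119²) = √14786 ≈ 121.6, ∠ = arctan(119/25) ≈ 78.14°
|T| = 200 / 121.6 ≈ 1.6447
Gain = 20 log₁₀(1.6447) ≈ 4.32 dB
∠T = 0.00° − 78.14° = -78.14°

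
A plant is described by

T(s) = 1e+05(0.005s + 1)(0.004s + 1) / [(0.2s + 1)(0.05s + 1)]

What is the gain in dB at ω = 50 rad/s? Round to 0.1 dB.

71.8 dB

At ω = 50 rad/s:
zero (1 + j50·0.005) = 1 + j0.25 → |·| ≈ 1.0308, ∠ ≈ 14.04°
zero (1 + j50·0.004) = 1 + j0.2 → |·| ≈ 1.0198, ∠ ≈ 11.31°
pole (1 + j50·0.2) = 1 + j10 → |·| ≈ 10.05, ∠ ≈ 84.29°
pole (1 + j50·0.05) = 1 + j2.5 → |·| ≈ 2.6926, ∠ ≈ 68.20°
|T| = 1e+05 · 1.0308 · 1.0198 / (10.05 · 2.6926) ≈ 3884.6
Gain = 20 log₁₀(3884.6) ≈ 71.79 dB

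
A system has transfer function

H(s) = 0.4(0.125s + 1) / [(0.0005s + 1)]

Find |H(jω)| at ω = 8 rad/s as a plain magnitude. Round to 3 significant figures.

At ω = 8 rad/s:
zero (1 + j8·0.125) = 1 + j1 → |·| ≈ 1.4142, ∠ ≈ 45.00°
pole (1 + j8·0.0005) = 1 + j0.004 → |·| ≈ 1, ∠ ≈ 0.23°
|H| = 0.4 · 1.4142 / (1) ≈ 0.56568

0.566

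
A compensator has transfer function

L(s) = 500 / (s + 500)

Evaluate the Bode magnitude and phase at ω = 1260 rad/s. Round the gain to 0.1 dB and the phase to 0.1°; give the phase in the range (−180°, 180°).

-8.7 dB, -68.4°

Substitute s = j1260:
Numerator: 500 = 500 + j0
Denominator: (j1260) + 500 = 500 + j1260
|N| = √(500² + 0²) ≈ 500, ∠N ≈ 0.00°
|D| = √(500² + 1260²) ≈ 1355.6, ∠D ≈ 68.36°
|L| = 500 / 1355.6 ≈ 0.36884
Gain = 20 log₁₀(0.36884) ≈ -8.66 dB
∠L = 0.00° − 68.36° = -68.36°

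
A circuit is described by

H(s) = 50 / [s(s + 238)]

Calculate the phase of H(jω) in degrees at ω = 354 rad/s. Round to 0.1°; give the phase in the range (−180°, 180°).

At s = jω = j354:
pole (s+238): 238 + j354 → |·| = √(238²+354²) = √181960 ≈ 426.57, ∠ = arctan(354/238) ≈ 56.09°
pole at origin: |s| = 354, ∠ = 90.00° (in denominator)
∠H = 0.00° − 146.09° = -146.09°

-146.1°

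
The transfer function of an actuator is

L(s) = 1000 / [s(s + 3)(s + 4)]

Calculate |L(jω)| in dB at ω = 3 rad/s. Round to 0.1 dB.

23.9 dB

At s = jω = j3:
pole (s+3): 3 + j3 → |·| = √(3²+3²) = √18 ≈ 4.2426, ∠ = arctan(3/3) ≈ 45.00°
pole (s+4): 4 + j3 → |·| = √(4²+3²) = √25 ≈ 5, ∠ = arctan(3/4) ≈ 36.87°
pole at origin: |s| = 3, ∠ = 90.00° (in denominator)
|L| = 1000 / 63.639 ≈ 15.714
Gain = 20 log₁₀(15.714) ≈ 23.93 dB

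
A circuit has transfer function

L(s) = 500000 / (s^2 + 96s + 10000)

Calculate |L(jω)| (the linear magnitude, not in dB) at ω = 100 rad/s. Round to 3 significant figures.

52.1

At s = jω = j100:
quadratic: (j100)² + 96·j100 + 10000 = 0 + j9600 → |·| ≈ 9600, ∠ ≈ 90.00°
|L| = 500000 / 9600 ≈ 52.083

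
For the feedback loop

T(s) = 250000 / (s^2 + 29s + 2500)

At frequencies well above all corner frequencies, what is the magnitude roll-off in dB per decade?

Each pole contributes −20 dB/decade at high frequency; each zero contributes +20 dB/decade.
Net: 0 zero(s) − 2 pole(s) → -40 dB/decade.

-40 dB/decade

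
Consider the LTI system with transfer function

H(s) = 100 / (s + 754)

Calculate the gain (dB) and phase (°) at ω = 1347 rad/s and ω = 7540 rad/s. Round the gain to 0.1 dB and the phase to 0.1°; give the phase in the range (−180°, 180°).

ω = 1347: -23.8 dB, -60.8°; ω = 7540: -37.6 dB, -84.3°

Substitute s = j1347:
Numerator: 100 = 100 + j0
Denominator: (j1347) + 754 = 754 + j1347
|N| = √(100² + 0²) ≈ 100, ∠N ≈ 0.00°
|D| = √(754² + 1347²) ≈ 1543.7, ∠D ≈ 60.76°
|H| = 100 / 1543.7 ≈ 0.064779
Gain = 20 log₁₀(0.064779) ≈ -23.77 dB
∠H = 0.00° − 60.76° = -60.76°

Substitute s = j7540:
Numerator: 100 = 100 + j0
Denominator: (j7540) + 754 = 754 + j7540
|N| = √(100² + 0²) ≈ 100, ∠N ≈ 0.00°
|D| = √(754² + 7540²) ≈ 7577.6, ∠D ≈ 84.29°
|H| = 100 / 7577.6 ≈ 0.013197
Gain = 20 log₁₀(0.013197) ≈ -37.59 dB
∠H = 0.00° − 84.29° = -84.29°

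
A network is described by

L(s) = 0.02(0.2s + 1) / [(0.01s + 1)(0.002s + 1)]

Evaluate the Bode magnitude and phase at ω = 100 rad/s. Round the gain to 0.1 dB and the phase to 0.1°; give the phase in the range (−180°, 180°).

At ω = 100 rad/s:
zero (1 + j100·0.2) = 1 + j20 → |·| ≈ 20.025, ∠ ≈ 87.14°
pole (1 + j100·0.01) = 1 + j1 → |·| ≈ 1.4142, ∠ ≈ 45.00°
pole (1 + j100·0.002) = 1 + j0.2 → |·| ≈ 1.0198, ∠ ≈ 11.31°
|L| = 0.02 · 20.025 / (1.4142 · 1.0198) ≈ 0.2777
Gain = 20 log₁₀(0.2777) ≈ -11.13 dB
∠L = (87.14°) − (45.00° + 11.31°) = 30.83°

-11.1 dB, 30.8°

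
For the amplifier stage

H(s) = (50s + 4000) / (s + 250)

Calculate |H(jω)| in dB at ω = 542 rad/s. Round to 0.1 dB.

33.2 dB

Substitute s = j542:
Numerator: 50(j542) + 4000 = 4000 + j27100
Denominator: (j542) + 250 = 250 + j542
|N| = √(4000² + 27100²) ≈ 27394, ∠N ≈ 81.60°
|D| = √(250² + 542²) ≈ 596.88, ∠D ≈ 65.24°
|H| = 27394 / 596.88 ≈ 45.895
Gain = 20 log₁₀(45.895) ≈ 33.24 dB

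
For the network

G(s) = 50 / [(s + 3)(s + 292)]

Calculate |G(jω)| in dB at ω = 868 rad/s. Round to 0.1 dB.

At s = jω = j868:
pole (s+3): 3 + j868 → |·| = √(3²+868²) = √753433 ≈ 868.01, ∠ = arctan(868/3) ≈ 89.80°
pole (s+292): 292 + j868 → |·| = √(292²+868²) = √838688 ≈ 915.8, ∠ = arctan(868/292) ≈ 71.41°
|G| = 50 / 7.9492e+05 ≈ 6.2899e-05
Gain = 20 log₁₀(6.2899e-05) ≈ -84.03 dB

-84.0 dB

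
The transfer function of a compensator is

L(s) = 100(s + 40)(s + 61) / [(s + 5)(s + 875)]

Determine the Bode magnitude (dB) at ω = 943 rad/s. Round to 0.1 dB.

At s = jω = j943:
zero (s+40): 40 + j943 → |·| = √(40²+943²) = √890849 ≈ 943.85, ∠ = arctan(943/40) ≈ 87.57°
zero (s+61): 61 + j943 → |·| = √(61²+943²) = √892970 ≈ 944.97, ∠ = arctan(943/61) ≈ 86.30°
pole (s+5): 5 + j943 → |·| = √(5²+943²) = √889274 ≈ 943.01, ∠ = arctan(943/5) ≈ 89.70°
pole (s+875): 875 + j943 → |·| = √(875²+943²) = √1654874 ≈ 1286.4, ∠ = arctan(943/875) ≈ 47.14°
|L| = 100 · 8.9191e+05 / 1.2131e+06 ≈ 73.523
Gain = 20 log₁₀(73.523) ≈ 37.33 dB

37.3 dB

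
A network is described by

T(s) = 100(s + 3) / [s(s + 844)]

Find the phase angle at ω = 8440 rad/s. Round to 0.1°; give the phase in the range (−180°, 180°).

-84.3°

At s = jω = j8440:
zero (s+3): 3 + j8440 → |·| = √(3²+8440²) = √71233609 ≈ 8440, ∠ = arctan(8440/3) ≈ 89.98°
pole (s+844): 844 + j8440 → |·| = √(844²+8440²) = √71945936 ≈ 8482.1, ∠ = arctan(8440/844) ≈ 84.29°
pole at origin: |s| = 8440, ∠ = 90.00° (in denominator)
∠T = 89.98° − 174.29° = -84.31°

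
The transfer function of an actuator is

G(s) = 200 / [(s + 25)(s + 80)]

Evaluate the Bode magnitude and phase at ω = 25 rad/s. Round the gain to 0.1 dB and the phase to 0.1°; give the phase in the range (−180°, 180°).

At s = jω = j25:
pole (s+25): 25 + j25 → |·| = √(25²+25²) = √1250 ≈ 35.355, ∠ = arctan(25/25) ≈ 45.00°
pole (s+80): 80 + j25 → |·| = √(80²+25²) = √7025 ≈ 83.815, ∠ = arctan(25/80) ≈ 17.35°
|G| = 200 / 2963.3 ≈ 0.067492
Gain = 20 log₁₀(0.067492) ≈ -23.41 dB
∠G = 0.00° − 62.35° = -62.35°

-23.4 dB, -62.4°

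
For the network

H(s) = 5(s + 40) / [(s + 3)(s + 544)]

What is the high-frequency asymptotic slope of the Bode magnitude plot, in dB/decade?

Each pole contributes −20 dB/decade at high frequency; each zero contributes +20 dB/decade.
Net: 1 zero(s) − 2 pole(s) → -20 dB/decade.

-20 dB/decade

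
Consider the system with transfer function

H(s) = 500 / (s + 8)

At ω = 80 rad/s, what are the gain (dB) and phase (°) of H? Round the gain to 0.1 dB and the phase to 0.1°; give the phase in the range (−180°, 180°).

At s = jω = j80:
pole (s+8): 8 + j80 → |·| = √(8²+80²) = √6464 ≈ 80.399, ∠ = arctan(80/8) ≈ 84.29°
|H| = 500 / 80.399 ≈ 6.219
Gain = 20 log₁₀(6.219) ≈ 15.87 dB
∠H = 0.00° − 84.29° = -84.29°

15.9 dB, -84.3°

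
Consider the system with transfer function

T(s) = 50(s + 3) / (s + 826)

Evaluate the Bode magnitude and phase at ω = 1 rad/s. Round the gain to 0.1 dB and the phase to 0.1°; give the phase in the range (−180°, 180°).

At s = jω = j1:
zero (s+3): 3 + j1 → |·| = √(3²+1²) = √10 ≈ 3.1623, ∠ = arctan(1/3) ≈ 18.43°
pole (s+826): 826 + j1 → |·| = √(826²+1²) = √682277 ≈ 826, ∠ = arctan(1/826) ≈ 0.07°
|T| = 50 · 3.1623 / 826 ≈ 0.19142
Gain = 20 log₁₀(0.19142) ≈ -14.36 dB
∠T = 18.43° − 0.07° = 18.36°

-14.4 dB, 18.4°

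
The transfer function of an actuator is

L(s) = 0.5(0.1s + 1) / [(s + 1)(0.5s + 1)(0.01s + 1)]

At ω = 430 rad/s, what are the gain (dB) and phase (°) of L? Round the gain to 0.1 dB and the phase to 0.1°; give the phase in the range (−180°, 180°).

At ω = 430 rad/s:
zero (1 + j430·0.1) = 1 + j43 → |·| ≈ 43.012, ∠ ≈ 88.67°
pole (1 + j430·1) = 1 + j430 → |·| ≈ 430, ∠ ≈ 89.87°
pole (1 + j430·0.5) = 1 + j215 → |·| ≈ 215, ∠ ≈ 89.73°
pole (1 + j430·0.01) = 1 + j4.3 → |·| ≈ 4.4147, ∠ ≈ 76.91°
|L| = 0.5 · 43.012 / (430 · 215 · 4.4147) ≈ 5.2693e-05
Gain = 20 log₁₀(5.2693e-05) ≈ -85.56 dB
∠L = (88.67°) − (89.87° + 89.73° + 76.91°) = -167.84°

-85.6 dB, -167.8°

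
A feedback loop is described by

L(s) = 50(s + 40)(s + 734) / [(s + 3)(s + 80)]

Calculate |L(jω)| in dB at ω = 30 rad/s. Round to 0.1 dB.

At s = jω = j30:
zero (s+40): 40 + j30 → |·| = √(40²+30²) = √2500 ≈ 50, ∠ = arctan(30/40) ≈ 36.87°
zero (s+734): 734 + j30 → |·| = √(734²+30²) = √539656 ≈ 734.61, ∠ = arctan(30/734) ≈ 2.34°
pole (s+3): 3 + j30 → |·| = √(3²+30²) = √909 ≈ 30.15, ∠ = arctan(30/3) ≈ 84.29°
pole (s+80): 80 + j30 → |·| = √(80²+30²) = √7300 ≈ 85.44, ∠ = arctan(30/80) ≈ 20.56°
|L| = 50 · 36730 / 2576 ≈ 712.93
Gain = 20 log₁₀(712.93) ≈ 57.06 dB

57.1 dB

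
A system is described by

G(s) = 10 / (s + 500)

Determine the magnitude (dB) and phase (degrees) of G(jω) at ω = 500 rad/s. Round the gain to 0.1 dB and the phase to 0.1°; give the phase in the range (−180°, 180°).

At s = jω = j500:
pole (s+500): 500 + j500 → |·| = √(500²+500²) = √500000 ≈ 707.11, ∠ = arctan(500/500) ≈ 45.00°
|G| = 10 / 707.11 ≈ 0.014142
Gain = 20 log₁₀(0.014142) ≈ -36.99 dB
∠G = 0.00° − 45.00° = -45.00°

-37.0 dB, -45.0°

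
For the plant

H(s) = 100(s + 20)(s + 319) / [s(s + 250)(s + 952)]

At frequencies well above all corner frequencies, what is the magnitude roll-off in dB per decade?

-20 dB/decade

Each pole contributes −20 dB/decade at high frequency; each zero contributes +20 dB/decade.
Net: 2 zero(s) − 3 pole(s) → -20 dB/decade.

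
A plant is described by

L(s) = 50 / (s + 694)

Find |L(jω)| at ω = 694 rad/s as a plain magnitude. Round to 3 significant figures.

0.0509

At s = jω = j694:
pole (s+694): 694 + j694 → |·| = √(694²+694²) = √963272 ≈ 981.46, ∠ = arctan(694/694) ≈ 45.00°
|L| = 50 / 981.46 ≈ 0.050945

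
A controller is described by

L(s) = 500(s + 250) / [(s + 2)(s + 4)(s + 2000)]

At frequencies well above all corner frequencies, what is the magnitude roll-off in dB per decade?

-40 dB/decade

Each pole contributes −20 dB/decade at high frequency; each zero contributes +20 dB/decade.
Net: 1 zero(s) − 3 pole(s) → -40 dB/decade.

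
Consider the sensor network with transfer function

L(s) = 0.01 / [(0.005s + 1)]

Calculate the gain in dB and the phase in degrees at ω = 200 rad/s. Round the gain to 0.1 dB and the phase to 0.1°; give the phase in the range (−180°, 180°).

At ω = 200 rad/s:
pole (1 + j200·0.005) = 1 + j1 → |·| ≈ 1.4142, ∠ ≈ 45.00°
|L| = 0.01 · 1 / (1.4142) ≈ 0.0070711
Gain = 20 log₁₀(0.0070711) ≈ -43.01 dB
∠L = (0°) − (45.00°) = -45.00°

-43.0 dB, -45.0°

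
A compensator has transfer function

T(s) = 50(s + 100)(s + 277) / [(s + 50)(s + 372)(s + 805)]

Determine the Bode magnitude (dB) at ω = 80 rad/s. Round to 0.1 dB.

-23.9 dB

At s = jω = j80:
zero (s+100): 100 + j80 → |·| = √(100²+80²) = √16400 ≈ 128.06, ∠ = arctan(80/100) ≈ 38.66°
zero (s+277): 277 + j80 → |·| = √(277²+80²) = √83129 ≈ 288.32, ∠ = arctan(80/277) ≈ 16.11°
pole (s+50): 50 + j80 → |·| = √(50²+80²) = √8900 ≈ 94.34, ∠ = arctan(80/50) ≈ 57.99°
pole (s+372): 372 + j80 → |·| = √(372²+80²) = √144784 ≈ 380.5, ∠ = arctan(80/372) ≈ 12.14°
pole (s+805): 805 + j80 → |·| = √(805²+80²) = √654425 ≈ 808.97, ∠ = arctan(80/805) ≈ 5.68°
|T| = 50 · 36922 / 2.9039e+07 ≈ 0.063573
Gain = 20 log₁₀(0.063573) ≈ -23.93 dB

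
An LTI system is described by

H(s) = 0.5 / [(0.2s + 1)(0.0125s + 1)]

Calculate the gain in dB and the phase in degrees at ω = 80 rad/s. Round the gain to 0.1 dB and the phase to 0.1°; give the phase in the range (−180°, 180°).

-33.1 dB, -131.4°

At ω = 80 rad/s:
pole (1 + j80·0.2) = 1 + j16 → |·| ≈ 16.031, ∠ ≈ 86.42°
pole (1 + j80·0.0125) = 1 + j1 → |·| ≈ 1.4142, ∠ ≈ 45.00°
|H| = 0.5 · 1 / (16.031 · 1.4142) ≈ 0.022055
Gain = 20 log₁₀(0.022055) ≈ -33.13 dB
∠H = (0°) − (86.42° + 45.00°) = -131.42°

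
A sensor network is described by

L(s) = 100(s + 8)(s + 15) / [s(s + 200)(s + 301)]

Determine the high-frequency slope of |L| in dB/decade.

-20 dB/decade

Each pole contributes −20 dB/decade at high frequency; each zero contributes +20 dB/decade.
Net: 2 zero(s) − 3 pole(s) → -20 dB/decade.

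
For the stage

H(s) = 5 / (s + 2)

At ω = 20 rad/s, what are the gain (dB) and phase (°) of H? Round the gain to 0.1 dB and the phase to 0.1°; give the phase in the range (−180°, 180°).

-12.1 dB, -84.3°

At s = jω = j20:
pole (s+2): 2 + j20 → |·| = √(2²+20²) = √404 ≈ 20.1, ∠ = arctan(20/2) ≈ 84.29°
|H| = 5 / 20.1 ≈ 0.24876
Gain = 20 log₁₀(0.24876) ≈ -12.08 dB
∠H = 0.00° − 84.29° = -84.29°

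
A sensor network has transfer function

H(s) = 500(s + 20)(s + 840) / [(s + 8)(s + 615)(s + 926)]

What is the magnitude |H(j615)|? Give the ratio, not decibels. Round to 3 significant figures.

At s = jω = j615:
zero (s+20): 20 + j615 → |·| = √(20²+615²) = √378625 ≈ 615.33, ∠ = arctan(615/20) ≈ 88.14°
zero (s+840): 840 + j615 → |·| = √(840²+615²) = √1083825 ≈ 1041.1, ∠ = arctan(615/840) ≈ 36.21°
pole (s+8): 8 + j615 → |·| = √(8²+615²) = √378289 ≈ 615.05, ∠ = arctan(615/8) ≈ 89.25°
pole (s+615): 615 + j615 → |·| = √(615²+615²) = √756450 ≈ 869.74, ∠ = arctan(615/615) ≈ 45.00°
pole (s+926): 926 + j615 → |·| = √(926²+615²) = √1235701 ≈ 1111.6, ∠ = arctan(615/926) ≈ 33.59°
|H| = 500 · 6.4062e+05 / 5.9463e+08 ≈ 0.53867

0.539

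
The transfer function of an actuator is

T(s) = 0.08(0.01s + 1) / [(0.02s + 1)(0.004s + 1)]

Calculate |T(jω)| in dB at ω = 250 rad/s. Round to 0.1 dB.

-30.5 dB

At ω = 250 rad/s:
zero (1 + j250·0.01) = 1 + j2.5 → |·| ≈ 2.6926, ∠ ≈ 68.20°
pole (1 + j250·0.02) = 1 + j5 → |·| ≈ 5.099, ∠ ≈ 78.69°
pole (1 + j250·0.004) = 1 + j1 → |·| ≈ 1.4142, ∠ ≈ 45.00°
|T| = 0.08 · 2.6926 / (5.099 · 1.4142) ≈ 0.029872
Gain = 20 log₁₀(0.029872) ≈ -30.49 dB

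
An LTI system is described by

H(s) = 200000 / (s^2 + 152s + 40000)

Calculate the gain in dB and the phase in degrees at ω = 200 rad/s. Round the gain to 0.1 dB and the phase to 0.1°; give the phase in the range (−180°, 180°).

At s = jω = j200:
quadratic: (j200)² + 152·j200 + 40000 = 0 + j30400 → |·| ≈ 30400, ∠ ≈ 90.00°
|H| = 200000 / 30400 ≈ 6.5789
Gain = 20 log₁₀(6.5789) ≈ 16.36 dB
∠H = 0.00° − 90.00° = -90.00°

16.4 dB, -90.0°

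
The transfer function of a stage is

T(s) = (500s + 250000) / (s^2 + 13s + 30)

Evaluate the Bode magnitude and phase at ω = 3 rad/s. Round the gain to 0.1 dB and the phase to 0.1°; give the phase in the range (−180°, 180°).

75.0 dB, -61.4°

Substitute s = j3:
Numerator: 500(j3) + 250000 = 250000 + j1500
Denominator: (j3)^2 + 13(j3) + 30 = 21 + j39
|N| = √(250000² + 1500²) ≈ 2.5e+05, ∠N ≈ 0.34°
|D| = √(21² + 39²) ≈ 44.294, ∠D ≈ 61.70°
|T| = 2.5e+05 / 44.294 ≈ 5644.1
Gain = 20 log₁₀(5644.1) ≈ 75.03 dB
∠T = 0.34° − 61.70° = -61.36°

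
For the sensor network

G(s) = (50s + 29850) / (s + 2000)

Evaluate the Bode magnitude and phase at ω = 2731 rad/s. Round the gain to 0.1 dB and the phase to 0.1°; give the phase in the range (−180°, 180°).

Substitute s = j2731:
Numerator: 50(j2731) + 29850 = 29850 + j136550
Denominator: (j2731) + 2000 = 2000 + j2731
|N| = √(29850² + 136550²) ≈ 1.3977e+05, ∠N ≈ 77.67°
|D| = √(2000² + 2731²) ≈ 3385, ∠D ≈ 53.78°
|G| = 1.3977e+05 / 3385 ≈ 41.291
Gain = 20 log₁₀(41.291) ≈ 32.32 dB
∠G = 77.67° − 53.78° = 23.89°

32.3 dB, 23.9°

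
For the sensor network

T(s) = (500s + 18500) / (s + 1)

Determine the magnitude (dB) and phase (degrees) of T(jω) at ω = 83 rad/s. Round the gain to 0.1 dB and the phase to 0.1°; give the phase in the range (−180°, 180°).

54.8 dB, -23.3°

Substitute s = j83:
Numerator: 500(j83) + 18500 = 18500 + j41500
Denominator: (j83) + 1 = 1 + j83
|N| = √(18500² + 41500²) ≈ 45437, ∠N ≈ 65.97°
|D| = √(1² + 83²) ≈ 83.006, ∠D ≈ 89.31°
|T| = 45437 / 83.006 ≈ 547.39
Gain = 20 log₁₀(547.39) ≈ 54.77 dB
∠T = 65.97° − 89.31° = -23.34°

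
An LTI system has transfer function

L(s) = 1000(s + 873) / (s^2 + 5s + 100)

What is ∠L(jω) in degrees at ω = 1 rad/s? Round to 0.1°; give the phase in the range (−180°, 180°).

At s = jω = j1:
zero (s+873): 873 + j1 → |·| = √(873²+1²) = √762130 ≈ 873, ∠ = arctan(1/873) ≈ 0.07°
quadratic: (j1)² + 5·j1 + 100 = 99 + j5 → |·| ≈ 99.126, ∠ ≈ 2.89°
∠L = 0.07° − 2.89° = -2.82°

-2.8°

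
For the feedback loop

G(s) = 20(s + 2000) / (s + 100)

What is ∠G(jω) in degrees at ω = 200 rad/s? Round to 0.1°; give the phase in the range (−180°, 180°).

-57.7°

At s = jω = j200:
zero (s+2000): 2000 + j200 → |·| = √(2000²+200²) = √4040000 ≈ 2010, ∠ = arctan(200/2000) ≈ 5.71°
pole (s+100): 100 + j200 → |·| = √(100²+200²) = √50000 ≈ 223.61, ∠ = arctan(200/100) ≈ 63.43°
∠G = 5.71° − 63.43° = -57.72°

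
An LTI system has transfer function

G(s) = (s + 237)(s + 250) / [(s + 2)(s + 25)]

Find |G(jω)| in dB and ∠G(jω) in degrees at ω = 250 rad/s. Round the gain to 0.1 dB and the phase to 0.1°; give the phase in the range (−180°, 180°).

At s = jω = j250:
zero (s+237): 237 + j250 → |·| = √(237²+250²) = √118669 ≈ 344.48, ∠ = arctan(250/237) ≈ 46.53°
zero (s+250): 250 + j250 → |·| = √(250²+250²) = √125000 ≈ 353.55, ∠ = arctan(250/250) ≈ 45.00°
pole (s+2): 2 + j250 → |·| = √(2²+250²) = √62504 ≈ 250.01, ∠ = arctan(250/2) ≈ 89.54°
pole (s+25): 25 + j250 → |·| = √(25²+250²) = √63125 ≈ 251.25, ∠ = arctan(250/25) ≈ 84.29°
|G| = 1 · 1.2179e+05 / 62815 ≈ 1.9389
Gain = 20 log₁₀(1.9389) ≈ 5.75 dB
∠G = 91.53° − 173.83° = -82.30°

5.8 dB, -82.3°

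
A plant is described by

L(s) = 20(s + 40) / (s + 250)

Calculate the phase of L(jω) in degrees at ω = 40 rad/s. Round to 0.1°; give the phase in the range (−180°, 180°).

35.9°

At s = jω = j40:
zero (s+40): 40 + j40 → |·| = √(40²+40²) = √3200 ≈ 56.569, ∠ = arctan(40/40) ≈ 45.00°
pole (s+250): 250 + j40 → |·| = √(250²+40²) = √64100 ≈ 253.18, ∠ = arctan(40/250) ≈ 9.09°
∠L = 45.00° − 9.09° = 35.91°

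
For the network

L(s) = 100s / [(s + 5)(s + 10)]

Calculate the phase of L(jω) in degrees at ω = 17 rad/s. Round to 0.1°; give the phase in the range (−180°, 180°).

-43.1°

At s = jω = j17:
zero at origin: s = j17 → |·| = 17, ∠ = 90.00°
pole (s+5): 5 + j17 → |·| = √(5²+17²) = √314 ≈ 17.72, ∠ = arctan(17/5) ≈ 73.61°
pole (s+10): 10 + j17 → |·| = √(10²+17²) = √389 ≈ 19.723, ∠ = arctan(17/10) ≈ 59.53°
∠L = 90.00° − 133.14° = -43.14°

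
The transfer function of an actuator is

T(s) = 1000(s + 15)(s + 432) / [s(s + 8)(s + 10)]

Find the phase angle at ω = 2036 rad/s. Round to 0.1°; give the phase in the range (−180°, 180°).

-101.9°

At s = jω = j2036:
zero (s+15): 15 + j2036 → |·| = √(15²+2036²) = √4145521 ≈ 2036.1, ∠ = arctan(2036/15) ≈ 89.58°
zero (s+432): 432 + j2036 → |·| = √(432²+2036²) = √4331920 ≈ 2081.3, ∠ = arctan(2036/432) ≈ 78.02°
pole (s+8): 8 + j2036 → |·| = √(8²+2036²) = √4145360 ≈ 2036, ∠ = arctan(2036/8) ≈ 89.77°
pole (s+10): 10 + j2036 → |·| = √(10²+2036²) = √4145396 ≈ 2036, ∠ = arctan(2036/10) ≈ 89.72°
pole at origin: |s| = 2036, ∠ = 90.00° (in denominator)
∠T = 167.60° − 269.49° = -101.89°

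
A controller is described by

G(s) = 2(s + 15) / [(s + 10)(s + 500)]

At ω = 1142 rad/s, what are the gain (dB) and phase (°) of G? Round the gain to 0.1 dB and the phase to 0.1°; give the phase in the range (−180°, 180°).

At s = jω = j1142:
zero (s+15): 15 + j1142 → |·| = √(15²+1142²) = √1304389 ≈ 1142.1, ∠ = arctan(1142/15) ≈ 89.25°
pole (s+10): 10 + j1142 → |·| = √(10²+1142²) = √1304264 ≈ 1142, ∠ = arctan(1142/10) ≈ 89.50°
pole (s+500): 500 + j1142 → |·| = √(500²+1142²) = √1554164 ≈ 1246.7, ∠ = arctan(1142/500) ≈ 66.35°
|G| = 2 · 1142.1 / 1.4237e+06 ≈ 0.0016044
Gain = 20 log₁₀(0.0016044) ≈ -55.89 dB
∠G = 89.25° − 155.85° = -66.60°

-55.9 dB, -66.6°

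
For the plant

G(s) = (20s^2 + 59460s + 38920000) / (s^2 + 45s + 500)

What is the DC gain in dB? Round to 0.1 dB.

97.8 dB

G(0) = 38920000 / 500 = 77840
20 log₁₀(77840) ≈ 97.82 dB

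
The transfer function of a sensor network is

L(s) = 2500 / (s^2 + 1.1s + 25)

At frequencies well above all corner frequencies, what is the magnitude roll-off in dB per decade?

-40 dB/decade

Each pole contributes −20 dB/decade at high frequency; each zero contributes +20 dB/decade.
Net: 0 zero(s) − 2 pole(s) → -40 dB/decade.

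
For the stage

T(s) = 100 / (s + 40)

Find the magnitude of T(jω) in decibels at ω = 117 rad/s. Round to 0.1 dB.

Substitute s = j117:
Numerator: 100 = 100 + j0
Denominator: (j117) + 40 = 40 + j117
|N| = √(100² + 0²) ≈ 100, ∠N ≈ 0.00°
|D| = √(40² + 117²) ≈ 123.65, ∠D ≈ 71.13°
|T| = 100 / 123.65 ≈ 0.80873
Gain = 20 log₁₀(0.80873) ≈ -1.84 dB

-1.8 dB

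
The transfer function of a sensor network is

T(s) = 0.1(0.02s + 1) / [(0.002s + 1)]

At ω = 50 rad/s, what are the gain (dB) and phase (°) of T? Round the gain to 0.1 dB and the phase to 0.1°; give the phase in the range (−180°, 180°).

At ω = 50 rad/s:
zero (1 + j50·0.02) = 1 + j1 → |·| ≈ 1.4142, ∠ ≈ 45.00°
pole (1 + j50·0.002) = 1 + j0.1 → |·| ≈ 1.005, ∠ ≈ 5.71°
|T| = 0.1 · 1.4142 / (1.005) ≈ 0.14072
Gain = 20 log₁₀(0.14072) ≈ -17.03 dB
∠T = (45.00°) − (5.71°) = 39.29°

-17.0 dB, 39.3°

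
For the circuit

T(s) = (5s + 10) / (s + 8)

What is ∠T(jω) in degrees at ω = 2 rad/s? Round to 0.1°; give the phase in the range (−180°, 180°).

Substitute s = j2:
Numerator: 5(j2) + 10 = 10 + j10
Denominator: (j2) + 8 = 8 + j2
|N| = √(10² + 10²) ≈ 14.142, ∠N ≈ 45.00°
|D| = √(8² + 2²) ≈ 8.2462, ∠D ≈ 14.04°
∠T = 45.00° − 14.04° = 30.96°

31.0°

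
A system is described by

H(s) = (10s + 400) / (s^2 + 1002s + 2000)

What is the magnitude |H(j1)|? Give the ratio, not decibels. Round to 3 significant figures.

Substitute s = j1:
Numerator: 10(j1) + 400 = 400 + j10
Denominator: (j1)^2 + 1002(j1) + 2000 = 1999 + j1002
|N| = √(400² + 10²) ≈ 400.12, ∠N ≈ 1.43°
|D| = √(1999² + 1002²) ≈ 2236.1, ∠D ≈ 26.62°
|H| = 400.12 / 2236.1 ≈ 0.17894

0.179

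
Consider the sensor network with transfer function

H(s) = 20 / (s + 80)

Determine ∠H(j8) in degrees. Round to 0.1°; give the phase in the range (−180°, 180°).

Substitute s = j8:
Numerator: 20 = 20 + j0
Denominator: (j8) + 80 = 80 + j8
|N| = √(20² + 0²) ≈ 20, ∠N ≈ 0.00°
|D| = √(80² + 8²) ≈ 80.399, ∠D ≈ 5.71°
∠H = 0.00° − 5.71° = -5.71°

-5.7°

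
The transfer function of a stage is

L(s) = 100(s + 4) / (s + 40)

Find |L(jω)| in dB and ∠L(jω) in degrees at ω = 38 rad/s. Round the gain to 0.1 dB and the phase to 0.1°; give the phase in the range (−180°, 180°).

36.8 dB, 40.5°

At s = jω = j38:
zero (s+4): 4 + j38 → |·| = √(4²+38²) = √1460 ≈ 38.21, ∠ = arctan(38/4) ≈ 83.99°
pole (s+40): 40 + j38 → |·| = √(40²+38²) = √3044 ≈ 55.172, ∠ = arctan(38/40) ≈ 43.53°
|L| = 100 · 38.21 / 55.172 ≈ 69.256
Gain = 20 log₁₀(69.256) ≈ 36.81 dB
∠L = 83.99° − 43.53° = 40.46°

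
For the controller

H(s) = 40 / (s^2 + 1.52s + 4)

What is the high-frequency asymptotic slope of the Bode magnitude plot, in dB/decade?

Each pole contributes −20 dB/decade at high frequency; each zero contributes +20 dB/decade.
Net: 0 zero(s) − 2 pole(s) → -40 dB/decade.

-40 dB/decade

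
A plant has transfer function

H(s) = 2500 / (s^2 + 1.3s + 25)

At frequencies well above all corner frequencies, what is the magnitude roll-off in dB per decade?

Each pole contributes −20 dB/decade at high frequency; each zero contributes +20 dB/decade.
Net: 0 zero(s) − 2 pole(s) → -40 dB/decade.

-40 dB/decade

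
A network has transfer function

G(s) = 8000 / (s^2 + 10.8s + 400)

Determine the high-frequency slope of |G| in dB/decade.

Each pole contributes −20 dB/decade at high frequency; each zero contributes +20 dB/decade.
Net: 0 zero(s) − 2 pole(s) → -40 dB/decade.

-40 dB/decade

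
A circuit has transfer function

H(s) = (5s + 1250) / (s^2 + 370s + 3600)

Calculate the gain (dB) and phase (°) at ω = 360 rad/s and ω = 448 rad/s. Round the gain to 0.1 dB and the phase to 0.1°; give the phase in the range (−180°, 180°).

ω = 360: -38.5 dB, -78.2°; ω = 448: -40.0 dB, -79.1°

Substitute s = j360:
Numerator: 5(j360) + 1250 = 1250 + j1800
Denominator: (j360)^2 + 370(j360) + 3600 = -126000 + j133200
|N| = √(1250² + 1800²) ≈ 2191.5, ∠N ≈ 55.22°
|D| = √(126000² + 133200²) ≈ 1.8335e+05, ∠D ≈ 133.41°
|H| = 2191.5 / 1.8335e+05 ≈ 0.011953
Gain = 20 log₁₀(0.011953) ≈ -38.45 dB
∠H = 55.22° − 133.41° = -78.19°

Substitute s = j448:
Numerator: 5(j448) + 1250 = 1250 + j2240
Denominator: (j448)^2 + 370(j448) + 3600 = -197104 + j165760
|N| = √(1250² + 2240²) ≈ 2565.2, ∠N ≈ 60.84°
|D| = √(197104² + 165760²) ≈ 2.5754e+05, ∠D ≈ 139.94°
|H| = 2565.2 / 2.5754e+05 ≈ 0.0099604
Gain = 20 log₁₀(0.0099604) ≈ -40.03 dB
∠H = 60.84° − 139.94° = -79.10°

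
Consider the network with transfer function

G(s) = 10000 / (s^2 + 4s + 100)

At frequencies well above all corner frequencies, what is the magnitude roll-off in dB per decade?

-40 dB/decade

Each pole contributes −20 dB/decade at high frequency; each zero contributes +20 dB/decade.
Net: 0 zero(s) − 2 pole(s) → -40 dB/decade.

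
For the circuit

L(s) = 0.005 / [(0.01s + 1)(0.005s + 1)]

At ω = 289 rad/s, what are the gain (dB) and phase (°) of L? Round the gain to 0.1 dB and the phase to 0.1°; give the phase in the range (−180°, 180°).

At ω = 289 rad/s:
pole (1 + j289·0.01) = 1 + j2.89 → |·| ≈ 3.0581, ∠ ≈ 70.91°
pole (1 + j289·0.005) = 1 + j1.445 → |·| ≈ 1.7573, ∠ ≈ 55.32°
|L| = 0.005 · 1 / (3.0581 · 1.7573) ≈ 0.00093041
Gain = 20 log₁₀(0.00093041) ≈ -60.63 dB
∠L = (0°) − (70.91° + 55.32°) = -126.23°

-60.6 dB, -126.2°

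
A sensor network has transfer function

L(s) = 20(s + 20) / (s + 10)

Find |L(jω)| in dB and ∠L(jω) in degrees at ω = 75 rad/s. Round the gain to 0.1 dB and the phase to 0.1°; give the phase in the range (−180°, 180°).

At s = jω = j75:
zero (s+20): 20 + j75 → |·| = √(20²+75²) = √6025 ≈ 77.621, ∠ = arctan(75/20) ≈ 75.07°
pole (s+10): 10 + j75 → |·| = √(10²+75²) = √5725 ≈ 75.664, ∠ = arctan(75/10) ≈ 82.41°
|L| = 20 · 77.621 / 75.664 ≈ 20.517
Gain = 20 log₁₀(20.517) ≈ 26.24 dB
∠L = 75.07° − 82.41° = -7.34°

26.2 dB, -7.3°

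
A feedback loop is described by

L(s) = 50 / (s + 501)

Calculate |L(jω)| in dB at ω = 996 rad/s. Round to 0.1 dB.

-27.0 dB

At s = jω = j996:
pole (s+501): 501 + j996 → |·| = √(501²+996²) = √1243017 ≈ 1114.9, ∠ = arctan(996/501) ≈ 63.30°
|L| = 50 / 1114.9 ≈ 0.044847
Gain = 20 log₁₀(0.044847) ≈ -26.97 dB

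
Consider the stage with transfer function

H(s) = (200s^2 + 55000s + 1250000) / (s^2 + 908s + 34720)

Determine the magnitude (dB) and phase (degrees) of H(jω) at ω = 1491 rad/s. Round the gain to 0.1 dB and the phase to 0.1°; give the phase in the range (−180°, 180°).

Substitute s = j1491:
Numerator: 200(j1491)^2 + 55000(j1491) + 1250000 = -443366200 + j82005000
Denominator: (j1491)^2 + 908(j1491) + 34720 = -2188361 + j1353828
|N| = √(443366200² + 82005000²) ≈ 4.5089e+08, ∠N ≈ 169.52°
|D| = √(2188361² + 1353828²) ≈ 2.5733e+06, ∠D ≈ 148.26°
|H| = 4.5089e+08 / 2.5733e+06 ≈ 175.22
Gain = 20 log₁₀(175.22) ≈ 44.87 dB
∠H = 169.52° − 148.26° = 21.26°

44.9 dB, 21.3°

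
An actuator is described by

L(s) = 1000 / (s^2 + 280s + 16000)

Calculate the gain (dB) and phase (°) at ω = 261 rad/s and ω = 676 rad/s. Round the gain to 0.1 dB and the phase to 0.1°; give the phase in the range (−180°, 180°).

Substitute s = j261:
Numerator: 1000 = 1000 + j0
Denominator: (j261)^2 + 280(j261) + 16000 = -52121 + j73080
|N| = √(1000² + 0²) ≈ 1000, ∠N ≈ 0.00°
|D| = √(52121² + 73080²) ≈ 89762, ∠D ≈ 125.50°
|L| = 1000 / 89762 ≈ 0.011141
Gain = 20 log₁₀(0.011141) ≈ -39.06 dB
∠L = 0.00° − 125.50° = -125.50°

Substitute s = j676:
Numerator: 1000 = 1000 + j0
Denominator: (j676)^2 + 280(j676) + 16000 = -440976 + j189280
|N| = √(1000² + 0²) ≈ 1000, ∠N ≈ 0.00°
|D| = √(440976² + 189280²) ≈ 4.7988e+05, ∠D ≈ 156.77°
|L| = 1000 / 4.7988e+05 ≈ 0.0020839
Gain = 20 log₁₀(0.0020839) ≈ -53.62 dB
∠L = 0.00° − 156.77° = -156.77°

ω = 261: -39.1 dB, -125.5°; ω = 676: -53.6 dB, -156.8°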